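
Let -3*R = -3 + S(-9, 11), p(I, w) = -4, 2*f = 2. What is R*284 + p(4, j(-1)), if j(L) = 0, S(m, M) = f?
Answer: 556/3 ≈ 185.33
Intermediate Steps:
f = 1 (f = (½)*2 = 1)
S(m, M) = 1
R = ⅔ (R = -(-3 + 1)/3 = -⅓*(-2) = ⅔ ≈ 0.66667)
R*284 + p(4, j(-1)) = (⅔)*284 - 4 = 568/3 - 4 = 556/3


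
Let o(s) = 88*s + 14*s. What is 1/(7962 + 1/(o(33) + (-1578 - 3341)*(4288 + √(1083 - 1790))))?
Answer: 3541305990708864700/28195878297856067687029 - 4919*I*√707/28195878297856067687029 ≈ 0.0001256 - 4.6387e-18*I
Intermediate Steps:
o(s) = 102*s
1/(7962 + 1/(o(33) + (-1578 - 3341)*(4288 + √(1083 - 1790)))) = 1/(7962 + 1/(102*33 + (-1578 - 3341)*(4288 + √(1083 - 1790)))) = 1/(7962 + 1/(3366 - 4919*(4288 + √(-707)))) = 1/(7962 + 1/(3366 - 4919*(4288 + I*√707))) = 1/(7962 + 1/(3366 + (-21092672 - 4919*I*√707))) = 1/(7962 + 1/(-21089306 - 4919*I*√707))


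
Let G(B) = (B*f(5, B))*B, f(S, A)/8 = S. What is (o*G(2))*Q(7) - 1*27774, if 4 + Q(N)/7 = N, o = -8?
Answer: -54654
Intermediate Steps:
Q(N) = -28 + 7*N
f(S, A) = 8*S
G(B) = 40*B**2 (G(B) = (B*(8*5))*B = (B*40)*B = (40*B)*B = 40*B**2)
(o*G(2))*Q(7) - 1*27774 = (-320*2**2)*(-28 + 7*7) - 1*27774 = (-320*4)*(-28 + 49) - 27774 = -8*160*21 - 27774 = -1280*21 - 27774 = -26880 - 27774 = -54654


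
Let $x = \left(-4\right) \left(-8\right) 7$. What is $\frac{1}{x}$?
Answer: $\frac{1}{224} \approx 0.0044643$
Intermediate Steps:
$x = 224$ ($x = 32 \cdot 7 = 224$)
$\frac{1}{x} = \frac{1}{224}$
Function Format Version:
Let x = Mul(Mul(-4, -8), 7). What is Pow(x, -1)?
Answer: Rational(1, 224) ≈ 0.0044643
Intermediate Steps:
x = 224 (x = Mul(32, 7) = 224)
Pow(x, -1) = Pow(224, -1) = Rational(1, 224)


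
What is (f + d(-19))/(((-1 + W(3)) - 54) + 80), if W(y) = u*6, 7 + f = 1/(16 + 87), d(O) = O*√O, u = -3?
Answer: -720/721 - 19*I*√19/7 ≈ -0.99861 - 11.831*I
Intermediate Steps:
d(O) = O^(3/2)
f = -720/103 (f = -7 + 1/(16 + 87) = -7 + 1/103 = -720/103 ≈ -6.9903)
W(y) = -18 (W(y) = -3*6 = -18)
(f + d(-19))/(((-1 + W(3)) - 54) + 80) = (-720/103 + (-19)^(3/2))/(((-1 - 18) - 54) + 80) = (-720/103 - 19*I*√19)/((-19 - 54) + 80) = (-720/103 - 19*I*√19)/(-73 + 80) = (-720/103 - 19*I*√19)/7 = (-720/103 - 19*I*√19)*(⅐) = -720/721 - 19*I*√19/7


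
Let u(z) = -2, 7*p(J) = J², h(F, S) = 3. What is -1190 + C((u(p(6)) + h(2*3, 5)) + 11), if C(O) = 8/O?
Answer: -3568/3 ≈ -1189.3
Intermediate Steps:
p(J) = J²/7
-1190 + C((u(p(6)) + h(2*3, 5)) + 11) = -1190 + 8/((-2 + 3) + 11) = -1190 + 8/(1 + 11) = -1190 + 8/12 = -1190 + 8*(1/12) = -1190 + ⅔ = -3568/3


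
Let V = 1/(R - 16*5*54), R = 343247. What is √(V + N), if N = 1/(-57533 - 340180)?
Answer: √7924098488883486/134795673951 ≈ 0.00066039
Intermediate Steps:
N = -1/397713 (N = 1/(-397713) = -1/397713 ≈ -2.5144e-6)
V = 1/338927 (V = 1/(343247 - 16*5*54) = 1/(343247 - 80*54) = 1/(343247 - 4320) = 1/338927 ≈ 2.9505e-6)
√(V + N) = √(1/338927 - 1/397713) = √(58786/134795673951) = √7924098488883486/134795673951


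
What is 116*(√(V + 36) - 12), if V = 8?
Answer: -1392 + 232*√11 ≈ -622.54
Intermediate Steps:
116*(√(V + 36) - 12) = 116*(√(8 + 36) - 12) = 116*(√44 - 12) = 116*(2*√11 - 12) = 116*(-12 + 2*√11) = -1392 + 232*√11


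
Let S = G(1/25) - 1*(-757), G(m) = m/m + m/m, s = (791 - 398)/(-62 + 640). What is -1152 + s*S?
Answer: -367569/578 ≈ -635.93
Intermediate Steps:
s = 393/578 ≈ 0.67993
G(m) = 2 (G(m) = 1 + 1 = 2)
S = 759 (S = 2 - 1*(-757) = 2 + 757 = 759)
-1152 + s*S = -1152 + (393/578)*759 = -1152 + 298287/578 = -367569/578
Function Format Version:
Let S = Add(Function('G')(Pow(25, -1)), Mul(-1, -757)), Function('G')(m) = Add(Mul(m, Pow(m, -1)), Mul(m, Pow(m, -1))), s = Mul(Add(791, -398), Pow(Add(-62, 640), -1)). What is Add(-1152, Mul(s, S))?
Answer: Rational(-367569, 578) ≈ -635.93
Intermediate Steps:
s = Rational(393, 578) (s = Mul(393, Pow(578, -1)) = Mul(393, Rational(1, 578)) = Rational(393, 578) ≈ 0.67993)
Function('G')(m) = 2 (Function('G')(m) = Add(1, 1) = 2)
S = 759 (S = Add(2, Mul(-1, -757)) = Add(2, 757) = 759)
Add(-1152, Mul(s, S)) = Add(-1152, Mul(Rational(393, 578), 759)) = Add(-1152, Rational(298287, 578)) = Rational(-367569, 578)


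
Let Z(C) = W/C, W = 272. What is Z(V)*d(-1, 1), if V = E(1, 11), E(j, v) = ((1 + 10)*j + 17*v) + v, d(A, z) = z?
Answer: 272/209 ≈ 1.3014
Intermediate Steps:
E(j, v) = 11*j + 18*v (E(j, v) = (11*j + 17*v) + v = 11*j + 18*v)
V = 209 (V = 11*1 + 18*11 = 11 + 198 = 209)
Z(C) = 272/C
Z(V)*d(-1, 1) = (272/209)*1 = 272/209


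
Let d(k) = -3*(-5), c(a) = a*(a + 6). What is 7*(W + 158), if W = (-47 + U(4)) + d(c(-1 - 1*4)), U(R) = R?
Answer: 910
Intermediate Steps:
c(a) = a*(6 + a)
d(k) = 15
W = -28 (W = (-47 + 4) + 15 = -43 + 15 = -28)
7*(W + 158) = 7*(-28 + 158) = 7*130 = 910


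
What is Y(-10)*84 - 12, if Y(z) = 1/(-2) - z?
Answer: 786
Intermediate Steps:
Y(z) = -½ - z
Y(-10)*84 - 12 = (-½ - 1*(-10))*84 - 12 = (-½ + 10)*84 - 12 = (19/2)*84 - 12 = 798 - 12 = 786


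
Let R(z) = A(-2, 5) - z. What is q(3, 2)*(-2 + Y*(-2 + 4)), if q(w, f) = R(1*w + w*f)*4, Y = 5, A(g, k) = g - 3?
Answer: -448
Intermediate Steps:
A(g, k) = -3 + g
R(z) = -5 - z (R(z) = (-3 - 2) - z = -5 - z)
q(w, f) = -20 - 4*w - 4*f*w (q(w, f) = (-5 - (1*w + w*f))*4 = (-5 - (w + f*w))*4 = (-5 + (-w - f*w))*4 = (-5 - w - f*w)*4 = -20 - 4*w - 4*f*w)
q(3, 2)*(-2 + Y*(-2 + 4)) = (-20 - 4*3*(1 + 2))*(-2 + 5*(-2 + 4)) = (-20 - 4*3*3)*(-2 + 5*2) = (-20 - 36)*(-2 + 10) = -56*8 = -448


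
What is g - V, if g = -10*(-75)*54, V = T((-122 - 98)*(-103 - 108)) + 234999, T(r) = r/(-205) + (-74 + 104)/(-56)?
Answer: -223024285/1148 ≈ -1.9427e+5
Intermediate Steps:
T(r) = -15/28 - r/205 (T(r) = r*(-1/205) + 30*(-1/56) = -r/205 - 15/28 = -15/28 - r/205)
V = 269518285/1148 (V = (-15/28 - (-122 - 98)*(-103 - 108)/205) + 234999 = (-15/28 - (-44)*(-211)/41) + 234999 = (-15/28 - 1/205*46420) + 234999 = (-15/28 - 9284/41) + 234999 = -260567/1148 + 234999 = 269518285/1148 ≈ 2.3477e+5)
g = 40500 (g = 750*54 = 40500)
g - V = 40500 - 1*269518285/1148 = 40500 - 269518285/1148 = -223024285/1148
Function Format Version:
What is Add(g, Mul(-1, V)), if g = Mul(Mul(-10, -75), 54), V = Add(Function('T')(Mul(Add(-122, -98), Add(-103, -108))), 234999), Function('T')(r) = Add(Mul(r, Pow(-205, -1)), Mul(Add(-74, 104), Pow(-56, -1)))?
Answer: Rational(-223024285, 1148) ≈ -1.9427e+5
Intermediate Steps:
Function('T')(r) = Add(Rational(-15, 28), Mul(Rational(-1, 205), r)) (Function('T')(r) = Add(Mul(r, Rational(-1, 205)), Mul(30, Rational(-1, 56))) = Add(Mul(Rational(-1, 205), r), Rational(-15, 28)) = Add(Rational(-15, 28), Mul(Rational(-1, 205), r)))
V = Rational(269518285, 1148) (V = Add(Add(Rational(-15, 28), Mul(Rational(-1, 205), Mul(Add(-122, -98), Add(-103, -108)))), 234999) = Add(Add(Rational(-15, 28), Mul(Rational(-1, 205), Mul(-220, -211))), 234999) = Add(Add(Rational(-15, 28), Mul(Rational(-1, 205), 46420)), 234999) = Add(Add(Rational(-15, 28), Rational(-9284, 41)), 234999) = Add(Rational(-260567, 1148), 234999) = Rational(269518285, 1148) ≈ 2.3477e+5)
g = 40500 (g = Mul(750, 54) = 40500)
Add(g, Mul(-1, V)) = Add(40500, Mul(-1, Rational(269518285, 1148))) = Add(40500, Rational(-269518285, 1148)) = Rational(-223024285, 1148)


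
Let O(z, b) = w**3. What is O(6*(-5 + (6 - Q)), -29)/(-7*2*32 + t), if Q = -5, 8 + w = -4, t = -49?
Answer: 1728/497 ≈ 3.4769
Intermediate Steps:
w = -12 (w = -8 - 4 = -12)
O(z, b) = -1728 (O(z, b) = (-12)**3 = -1728)
O(6*(-5 + (6 - Q)), -29)/(-7*2*32 + t) = -1728/(-7*2*32 - 49) = -1728/(-14*32 - 49) = -1728/(-448 - 49) = -1728/(-497) = -1728*(-1/497) = 1728/497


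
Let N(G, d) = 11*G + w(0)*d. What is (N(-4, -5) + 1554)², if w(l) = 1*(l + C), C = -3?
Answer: 2325625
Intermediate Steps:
w(l) = -3 + l (w(l) = 1*(l - 3) = 1*(-3 + l) = -3 + l)
N(G, d) = -3*d + 11*G (N(G, d) = 11*G + (-3 + 0)*d = 11*G - 3*d = -3*d + 11*G)
(N(-4, -5) + 1554)² = ((-3*(-5) + 11*(-4)) + 1554)² = ((15 - 44) + 1554)² = (-29 + 1554)² = 1525² = 2325625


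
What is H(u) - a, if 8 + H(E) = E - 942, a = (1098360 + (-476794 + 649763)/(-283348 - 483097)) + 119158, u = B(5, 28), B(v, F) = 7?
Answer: -933883168176/766445 ≈ -1.2185e+6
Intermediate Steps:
u = 7
a = 933160410541/766445 (a = (1098360 + 172969/(-766445)) + 119158 = (1098360 + 172969*(-1/766445)) + 119158 = (1098360 - 172969/766445) + 119158 = 841832357231/766445 + 119158 = 933160410541/766445 ≈ 1.2175e+6)
H(E) = -950 + E (H(E) = -8 + (E - 942) = -8 + (-942 + E) = -950 + E)
H(u) - a = (-950 + 7) - 1*933160410541/766445 = -943 - 933160410541/766445 = -933883168176/766445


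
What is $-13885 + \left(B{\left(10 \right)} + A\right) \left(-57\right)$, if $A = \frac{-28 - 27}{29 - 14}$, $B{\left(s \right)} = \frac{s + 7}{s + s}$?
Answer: $- \frac{274489}{20} \approx -13724.0$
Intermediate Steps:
$B{\left(s \right)} = \frac{7 + s}{2 s}$
$A = - \frac{11}{3}$ ($A = - \frac{55}{15} = \left(-55\right) \frac{1}{15} = - \frac{11}{3} \approx -3.6667$)
$-13885 + \left(B{\left(10 \right)} + A\right) \left(-57\right) = -13885 + \left(\frac{7 + 10}{2 \cdot 10} - \frac{11}{3}\right) \left(-57\right) = -13885 + \left(\frac{1}{2} \cdot \frac{1}{10} \cdot 17 - \frac{11}{3}\right) \left(-57\right) = -13885 + \left(\frac{17}{20} - \frac{11}{3}\right) \left(-57\right) = -13885 - - \frac{3211}{20} = -13885 + \frac{3211}{20} = - \frac{274489}{20}$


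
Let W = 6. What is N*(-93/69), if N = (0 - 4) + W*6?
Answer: -992/23 ≈ -43.130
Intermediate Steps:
N = 32 (N = (0 - 4) + 6*6 = -4 + 36 = 32)
N*(-93/69) = 32*(-93/69) = 32*(-93*1/69) = 32*(-31/23) = -992/23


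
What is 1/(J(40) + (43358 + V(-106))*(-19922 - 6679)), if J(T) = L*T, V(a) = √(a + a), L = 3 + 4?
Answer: I/(2*(-576682939*I + 26601*√53)) ≈ -8.6703e-10 + 2.9116e-13*I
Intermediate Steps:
L = 7
V(a) = √2*√a (V(a) = √(2*a) = √2*√a)
J(T) = 7*T
1/(J(40) + (43358 + V(-106))*(-19922 - 6679)) = 1/(7*40 + (43358 + √2*√(-106))*(-19922 - 6679)) = 1/(280 + (43358 + √2*(I*√106))*(-26601)) = 1/(280 + (43358 + 2*I*√53)*(-26601)) = 1/(280 + (-1153366158 - 53202*I*√53)) = 1/(-1153365878 - 53202*I*√53)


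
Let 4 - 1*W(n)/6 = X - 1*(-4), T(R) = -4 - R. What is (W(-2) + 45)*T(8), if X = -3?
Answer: -756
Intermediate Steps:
W(n) = 18 (W(n) = 24 - 6*(-3 - 1*(-4)) = 24 - 6*(-3 + 4) = 24 - 6*1 = 24 - 6 = 18)
(W(-2) + 45)*T(8) = (18 + 45)*(-4 - 1*8) = 63*(-4 - 8) = 63*(-12) = -756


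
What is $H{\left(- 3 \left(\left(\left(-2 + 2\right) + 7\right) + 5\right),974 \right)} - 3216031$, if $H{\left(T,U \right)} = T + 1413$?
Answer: $-3214654$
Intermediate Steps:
$H{\left(T,U \right)} = 1413 + T$
$H{\left(- 3 \left(\left(\left(-2 + 2\right) + 7\right) + 5\right),974 \right)} - 3216031 = \left(1413 - 3 \left(\left(\left(-2 + 2\right) + 7\right) + 5\right)\right) - 3216031 = \left(1413 - 3 \left(\left(0 + 7\right) + 5\right)\right) - 3216031 = \left(1413 - 3 \left(7 + 5\right)\right) - 3216031 = \left(1413 - 36\right) - 3216031 = 1377 - 3216031 = -3214654$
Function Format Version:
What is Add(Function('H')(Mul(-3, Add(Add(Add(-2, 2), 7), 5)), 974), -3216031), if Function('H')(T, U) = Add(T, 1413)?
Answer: -3214654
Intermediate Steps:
Function('H')(T, U) = Add(1413, T)
Add(Function('H')(Mul(-3, Add(Add(Add(-2, 2), 7), 5)), 974), -3216031) = Add(Add(1413, Mul(-3, Add(Add(Add(-2, 2), 7), 5))), -3216031) = Add(Add(1413, Mul(-3, Add(Add(0, 7), 5))), -3216031) = Add(Add(1413, Mul(-3, Add(7, 5))), -3216031) = Add(Add(1413, Mul(-3, 12)), -3216031) = Add(Add(1413, -36), -3216031) = Add(1377, -3216031) = -3214654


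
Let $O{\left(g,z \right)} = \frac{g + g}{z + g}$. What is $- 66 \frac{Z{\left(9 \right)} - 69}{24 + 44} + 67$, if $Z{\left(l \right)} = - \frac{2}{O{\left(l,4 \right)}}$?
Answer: $\frac{6904}{51} \approx 135.37$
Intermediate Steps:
$O{\left(g,z \right)} = \frac{2 g}{g + z}$
$Z{\left(l \right)} = - \frac{4 + l}{l}$ ($Z{\left(l \right)} = - \frac{2}{2 l \frac{1}{l + 4}} = - \frac{2}{2 l \frac{1}{4 + l}} = - 2 \frac{4 + l}{2 l} = - \frac{4 + l}{l}$)
$- 66 \frac{Z{\left(9 \right)} - 69}{24 + 44} + 67 = - 66 \frac{\frac{-4 - 9}{9} - 69}{24 + 44} + 67 = - 66 \frac{\frac{-4 - 9}{9} - 69}{68} + 67 = - 66 \left(\frac{1}{9} \left(-13\right) - 69\right) \frac{1}{68} + 67 = - 66 \left(- \frac{13}{9} - 69\right) \frac{1}{68} + 67 = - 66 \left(\left(- \frac{634}{9}\right) \frac{1}{68}\right) + 67 = \left(-66\right) \left(- \frac{317}{306}\right) + 67 = \frac{3487}{51} + 67 = \frac{6904}{51}$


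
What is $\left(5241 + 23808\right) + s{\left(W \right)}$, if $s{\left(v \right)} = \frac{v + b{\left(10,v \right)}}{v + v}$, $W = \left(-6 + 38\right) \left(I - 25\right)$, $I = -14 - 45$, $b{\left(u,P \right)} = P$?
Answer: $29050$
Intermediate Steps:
$I = -59$
$W = -2688$ ($W = \left(-6 + 38\right) \left(-59 - 25\right) = 32 \left(-84\right) = -2688$)
$s{\left(v \right)} = 1$ ($s{\left(v \right)} = \frac{v + v}{v + v} = \frac{2 v}{2 v} = 2 v \frac{1}{2 v} = 1$)
$\left(5241 + 23808\right) + s{\left(W \right)} = \left(5241 + 23808\right) + 1 = 29049 + 1 = 29050$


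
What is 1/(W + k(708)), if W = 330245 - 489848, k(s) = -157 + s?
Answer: -1/159052 ≈ -6.2872e-6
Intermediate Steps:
W = -159603
1/(W + k(708)) = 1/(-159603 + (-157 + 708)) = 1/(-159603 + 551) = 1/(-159052) = -1/159052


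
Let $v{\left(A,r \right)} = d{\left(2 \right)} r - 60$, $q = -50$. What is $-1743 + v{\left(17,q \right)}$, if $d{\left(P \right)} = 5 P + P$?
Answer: $-2403$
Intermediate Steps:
$d{\left(P \right)} = 6 P$
$v{\left(A,r \right)} = -60 + 12 r$ ($v{\left(A,r \right)} = 6 \cdot 2 r - 60 = 12 r - 60 = -60 + 12 r$)
$-1743 + v{\left(17,q \right)} = -1743 + \left(-60 + 12 \left(-50\right)\right) = -1743 - 660 = -2403$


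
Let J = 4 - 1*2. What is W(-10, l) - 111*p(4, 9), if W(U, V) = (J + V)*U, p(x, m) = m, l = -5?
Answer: -969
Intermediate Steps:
J = 2 (J = 4 - 2 = 2)
W(U, V) = U*(2 + V) (W(U, V) = (2 + V)*U = U*(2 + V))
W(-10, l) - 111*p(4, 9) = -10*(2 - 5) - 111*9 = -10*(-3) - 999 = 30 - 999 = -969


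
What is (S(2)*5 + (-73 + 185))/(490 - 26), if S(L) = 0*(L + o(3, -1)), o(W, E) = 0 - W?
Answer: 7/29 ≈ 0.24138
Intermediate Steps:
o(W, E) = -W
S(L) = 0 (S(L) = 0*(L - 1*3) = 0*(L - 3) = 0*(-3 + L) = 0)
(S(2)*5 + (-73 + 185))/(490 - 26) = (0*5 + (-73 + 185))/(490 - 26) = (0 + 112)/464 = 112*(1/464) = 7/29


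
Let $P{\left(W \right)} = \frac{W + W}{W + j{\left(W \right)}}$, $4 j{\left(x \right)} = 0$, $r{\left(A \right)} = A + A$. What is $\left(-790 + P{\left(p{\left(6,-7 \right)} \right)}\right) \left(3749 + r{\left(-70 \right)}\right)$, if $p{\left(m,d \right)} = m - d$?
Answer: $-2843892$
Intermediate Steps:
$r{\left(A \right)} = 2 A$
$j{\left(x \right)} = 0$ ($j{\left(x \right)} = \frac{1}{4} \cdot 0 = 0$)
$P{\left(W \right)} = 2$ ($P{\left(W \right)} = \frac{W + W}{W + 0} = \frac{2 W}{W} = 2$)
$\left(-790 + P{\left(p{\left(6,-7 \right)} \right)}\right) \left(3749 + r{\left(-70 \right)}\right) = \left(-790 + 2\right) \left(3749 + 2 \left(-70\right)\right) = - 788 \left(3749 - 140\right) = \left(-788\right) 3609 = -2843892$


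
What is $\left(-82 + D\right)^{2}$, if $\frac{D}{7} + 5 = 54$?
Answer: $68121$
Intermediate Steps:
$D = 343$ ($D = -35 + 7 \cdot 54 = -35 + 378 = 343$)
$\left(-82 + D\right)^{2} = \left(-82 + 343\right)^{2} = 261^{2} = 68121$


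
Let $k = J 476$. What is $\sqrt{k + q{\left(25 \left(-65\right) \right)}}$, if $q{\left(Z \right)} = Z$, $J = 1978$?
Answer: $\sqrt{939903} \approx 969.49$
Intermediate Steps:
$k = 941528$ ($k = 1978 \cdot 476 = 941528$)
$\sqrt{k + q{\left(25 \left(-65\right) \right)}} = \sqrt{941528 + 25 \left(-65\right)} = \sqrt{941528 - 1625} = \sqrt{939903}$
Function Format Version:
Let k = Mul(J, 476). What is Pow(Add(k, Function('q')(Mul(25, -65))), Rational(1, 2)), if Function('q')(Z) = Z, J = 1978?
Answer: Pow(939903, Rational(1, 2)) ≈ 969.49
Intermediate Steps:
k = 941528 (k = Mul(1978, 476) = 941528)
Pow(Add(k, Function('q')(Mul(25, -65))), Rational(1, 2)) = Pow(Add(941528, Mul(25, -65)), Rational(1, 2)) = Pow(Add(941528, -1625), Rational(1, 2)) = Pow(939903, Rational(1, 2))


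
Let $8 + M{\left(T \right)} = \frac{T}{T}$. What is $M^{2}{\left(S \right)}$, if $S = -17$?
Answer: $49$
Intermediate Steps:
$M{\left(T \right)} = -7$ ($M{\left(T \right)} = -8 + \frac{T}{T} = -8 + 1 = -7$)
$M^{2}{\left(S \right)} = \left(-7\right)^{2} = 49$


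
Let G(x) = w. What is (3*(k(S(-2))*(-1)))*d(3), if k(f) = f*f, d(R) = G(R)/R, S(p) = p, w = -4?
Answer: 16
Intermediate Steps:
G(x) = -4
d(R) = -4/R
k(f) = f²
(3*(k(S(-2))*(-1)))*d(3) = (3*((-2)²*(-1)))*(-4/3) = (3*(4*(-1)))*(-4*⅓) = (3*(-4))*(-4/3) = -12*(-4/3) = 16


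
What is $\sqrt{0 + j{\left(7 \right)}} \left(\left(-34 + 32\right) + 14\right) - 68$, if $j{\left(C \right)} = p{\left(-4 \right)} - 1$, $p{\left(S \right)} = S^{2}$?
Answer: $-68 + 12 \sqrt{15} \approx -21.524$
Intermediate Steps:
$j{\left(C \right)} = 15$ ($j{\left(C \right)} = \left(-4\right)^{2} - 1 = 16 - 1 = 15$)
$\sqrt{0 + j{\left(7 \right)}} \left(\left(-34 + 32\right) + 14\right) - 68 = \sqrt{0 + 15} \left(\left(-34 + 32\right) + 14\right) - 68 = \sqrt{15} \left(-2 + 14\right) - 68 = \sqrt{15} \cdot 12 - 68 = 12 \sqrt{15} - 68 = -68 + 12 \sqrt{15}$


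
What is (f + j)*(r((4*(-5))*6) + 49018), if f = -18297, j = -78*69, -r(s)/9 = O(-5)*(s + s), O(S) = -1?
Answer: -1109550582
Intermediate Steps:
r(s) = 18*s (r(s) = -(-9)*(s + s) = -(-9)*2*s = -(-18)*s = 18*s)
j = -5382
(f + j)*(r((4*(-5))*6) + 49018) = (-18297 - 5382)*(18*((4*(-5))*6) + 49018) = -23679*(18*(-20*6) + 49018) = -23679*(18*(-120) + 49018) = -23679*(-2160 + 49018) = -23679*46858 = -1109550582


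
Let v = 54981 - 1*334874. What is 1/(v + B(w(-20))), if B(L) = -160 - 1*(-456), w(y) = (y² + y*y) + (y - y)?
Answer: -1/279597 ≈ -3.5766e-6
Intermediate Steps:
v = -279893 (v = 54981 - 334874 = -279893)
w(y) = 2*y² (w(y) = (y² + y²) + 0 = 2*y² + 0 = 2*y²)
B(L) = 296 (B(L) = -160 + 456 = 296)
1/(v + B(w(-20))) = 1/(-279893 + 296) = 1/(-279597) = -1/279597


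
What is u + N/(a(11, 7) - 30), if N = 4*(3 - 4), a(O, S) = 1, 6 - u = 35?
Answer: -837/29 ≈ -28.862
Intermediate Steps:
u = -29 (u = 6 - 1*35 = 6 - 35 = -29)
N = -4 (N = 4*(-1) = -4)
u + N/(a(11, 7) - 30) = -29 - 4/(1 - 30) = -29 - 4/(-29) = -29 - 1/29*(-4) = -29 + 4/29 = -837/29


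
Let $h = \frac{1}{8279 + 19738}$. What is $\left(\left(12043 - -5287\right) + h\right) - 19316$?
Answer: $- \frac{55641761}{28017} \approx -1986.0$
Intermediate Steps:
$h = \frac{1}{28017} \approx 3.5693 \cdot 10^{-5}$
$\left(\left(12043 - -5287\right) + h\right) - 19316 = \left(\left(12043 - -5287\right) + \frac{1}{28017}\right) - 19316 = \left(\left(12043 + 5287\right) + \frac{1}{28017}\right) - 19316 = \left(17330 + \frac{1}{28017}\right) - 19316 = \frac{485534611}{28017} - 19316 = - \frac{55641761}{28017}$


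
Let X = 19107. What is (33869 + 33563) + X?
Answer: 86539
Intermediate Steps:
(33869 + 33563) + X = (33869 + 33563) + 19107 = 67432 + 19107 = 86539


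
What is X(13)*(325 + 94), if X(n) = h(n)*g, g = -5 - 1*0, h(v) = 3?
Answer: -6285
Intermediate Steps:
g = -5 (g = -5 + 0 = -5)
X(n) = -15 (X(n) = 3*(-5) = -15)
X(13)*(325 + 94) = -15*(325 + 94) = -15*419 = -6285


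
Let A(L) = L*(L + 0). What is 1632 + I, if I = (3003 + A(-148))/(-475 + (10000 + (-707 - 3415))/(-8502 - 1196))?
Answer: 3642967205/2306214 ≈ 1579.6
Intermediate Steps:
A(L) = L² (A(L) = L*L = L²)
I = -120774043/2306214 (I = (3003 + (-148)²)/(-475 + (10000 + (-707 - 3415))/(-8502 - 1196)) = (3003 + 21904)/(-475 + (10000 - 4122)/(-9698)) = 24907/(-475 + 5878*(-1/9698)) = 24907/(-475 - 2939/4849) = 24907/(-2306214/4849) = 24907*(-4849/2306214) = -120774043/2306214 ≈ -52.369)
1632 + I = 1632 - 120774043/2306214 = 3642967205/2306214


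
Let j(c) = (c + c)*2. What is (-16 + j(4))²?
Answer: 0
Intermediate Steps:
j(c) = 4*c (j(c) = (2*c)*2 = 4*c)
(-16 + j(4))² = (-16 + 4*4)² = (-16 + 16)² = 0² = 0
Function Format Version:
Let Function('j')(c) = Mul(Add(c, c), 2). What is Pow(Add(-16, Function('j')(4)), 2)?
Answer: 0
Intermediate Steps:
Function('j')(c) = Mul(4, c) (Function('j')(c) = Mul(Mul(2, c), 2) = Mul(4, c))
Pow(Add(-16, Function('j')(4)), 2) = Pow(Add(-16, Mul(4, 4)), 2) = Pow(Add(-16, 16), 2) = Pow(0, 2) = 0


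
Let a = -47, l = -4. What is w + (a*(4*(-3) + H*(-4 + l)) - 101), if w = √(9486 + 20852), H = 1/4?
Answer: 557 + √30338 ≈ 731.18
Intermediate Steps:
H = ¼ ≈ 0.25000
w = √30338 ≈ 174.18
w + (a*(4*(-3) + H*(-4 + l)) - 101) = √30338 + (-47*(4*(-3) + (-4 - 4)/4) - 101) = √30338 + (-47*(-12 + (¼)*(-8)) - 101) = √30338 + (-47*(-12 - 2) - 101) = √30338 + (-47*(-14) - 101) = √30338 + (658 - 101) = √30338 + 557 = 557 + √30338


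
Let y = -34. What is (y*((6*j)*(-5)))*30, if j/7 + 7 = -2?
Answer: -1927800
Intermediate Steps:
j = -63 (j = -49 + 7*(-2) = -49 - 14 = -63)
(y*((6*j)*(-5)))*30 = -34*6*(-63)*(-5)*30 = -(-12852)*(-5)*30 = -34*1890*30 = -64260*30 = -1927800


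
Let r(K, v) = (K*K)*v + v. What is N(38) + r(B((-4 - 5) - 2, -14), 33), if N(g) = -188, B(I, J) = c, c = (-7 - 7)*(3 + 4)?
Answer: 316777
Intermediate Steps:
c = -98 (c = -14*7 = -98)
B(I, J) = -98
r(K, v) = v + v*K² (r(K, v) = K²*v + v = v*K² + v = v + v*K²)
N(38) + r(B((-4 - 5) - 2, -14), 33) = -188 + 33*(1 + (-98)²) = -188 + 33*(1 + 9604) = -188 + 33*9605 = -188 + 316965 = 316777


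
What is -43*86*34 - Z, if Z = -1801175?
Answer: 1675443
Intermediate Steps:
-43*86*34 - Z = -43*86*34 - 1*(-1801175) = -3698*34 + 1801175 = -125732 + 1801175 = 1675443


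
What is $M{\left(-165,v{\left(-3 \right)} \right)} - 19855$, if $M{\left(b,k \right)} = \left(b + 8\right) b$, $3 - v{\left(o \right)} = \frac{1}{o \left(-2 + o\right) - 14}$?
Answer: $6050$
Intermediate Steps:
$v{\left(o \right)} = 3 - \frac{1}{-14 + o \left(-2 + o\right)}$ ($v{\left(o \right)} = 3 - \frac{1}{o \left(-2 + o\right) - 14} = 3 - \frac{1}{-14 + o \left(-2 + o\right)}$)
$M{\left(b,k \right)} = b \left(8 + b\right)$ ($M{\left(b,k \right)} = \left(8 + b\right) b = b \left(8 + b\right)$)
$M{\left(-165,v{\left(-3 \right)} \right)} - 19855 = - 165 \left(8 - 165\right) - 19855 = \left(-165\right) \left(-157\right) - 19855 = 25905 - 19855 = 6050$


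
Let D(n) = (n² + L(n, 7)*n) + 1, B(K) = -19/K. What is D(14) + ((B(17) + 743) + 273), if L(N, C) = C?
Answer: 22268/17 ≈ 1309.9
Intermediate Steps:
D(n) = 1 + n² + 7*n (D(n) = (n² + 7*n) + 1 = 1 + n² + 7*n)
D(14) + ((B(17) + 743) + 273) = (1 + 14² + 7*14) + ((-19/17 + 743) + 273) = (1 + 196 + 98) + ((-19*1/17 + 743) + 273) = 295 + ((-19/17 + 743) + 273) = 295 + (12612/17 + 273) = 295 + 17253/17 = 22268/17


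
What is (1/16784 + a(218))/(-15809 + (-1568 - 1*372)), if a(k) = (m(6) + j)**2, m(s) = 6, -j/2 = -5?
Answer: -4296705/297899216 ≈ -0.014423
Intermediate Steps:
j = 10 (j = -2*(-5) = 10)
a(k) = 256 (a(k) = (6 + 10)**2 = 16**2 = 256)
(1/16784 + a(218))/(-15809 + (-1568 - 1*372)) = (1/16784 + 256)/(-15809 + (-1568 - 1*372)) = (1/16784 + 256)/(-15809 + (-1568 - 372)) = 4296705/(16784*(-15809 - 1940)) = (4296705/16784)/(-17749) = (4296705/16784)*(-1/17749) = -4296705/297899216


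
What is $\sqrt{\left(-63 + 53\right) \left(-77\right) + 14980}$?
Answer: $15 \sqrt{70} \approx 125.5$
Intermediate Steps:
$\sqrt{\left(-63 + 53\right) \left(-77\right) + 14980} = \sqrt{\left(-10\right) \left(-77\right) + 14980} = \sqrt{770 + 14980} = \sqrt{15750} = 15 \sqrt{70}$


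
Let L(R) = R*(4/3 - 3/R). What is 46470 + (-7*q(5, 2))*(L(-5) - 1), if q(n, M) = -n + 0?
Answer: 138290/3 ≈ 46097.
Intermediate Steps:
q(n, M) = -n
L(R) = R*(4/3 - 3/R) (L(R) = R*(4*(1/3) - 3/R) = R*(4/3 - 3/R))
46470 + (-7*q(5, 2))*(L(-5) - 1) = 46470 + (-(-7)*5)*((-3 + (4/3)*(-5)) - 1) = 46470 + (-7*(-5))*((-3 - 20/3) - 1) = 46470 + 35*(-29/3 - 1) = 46470 + 35*(-32/3) = 46470 - 1120/3 = 138290/3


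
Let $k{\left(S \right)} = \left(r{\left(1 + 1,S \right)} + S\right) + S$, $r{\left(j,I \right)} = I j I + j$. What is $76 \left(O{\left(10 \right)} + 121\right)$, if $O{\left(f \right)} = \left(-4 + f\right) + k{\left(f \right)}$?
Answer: $26524$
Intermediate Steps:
$r{\left(j,I \right)} = j + j I^{2}$ ($r{\left(j,I \right)} = j I^{2} + j = j + j I^{2}$)
$k{\left(S \right)} = 2 + 2 S + 2 S^{2}$ ($k{\left(S \right)} = \left(\left(1 + 1\right) \left(1 + S^{2}\right) + S\right) + S = \left(2 \left(1 + S^{2}\right) + S\right) + S = \left(\left(2 + 2 S^{2}\right) + S\right) + S = \left(2 + S + 2 S^{2}\right) + S = 2 + 2 S + 2 S^{2}$)
$O{\left(f \right)} = -2 + 2 f^{2} + 3 f$ ($O{\left(f \right)} = \left(-4 + f\right) + \left(2 + 2 f + 2 f^{2}\right) = -2 + 2 f^{2} + 3 f$)
$76 \left(O{\left(10 \right)} + 121\right) = 76 \left(\left(-2 + 2 \cdot 10^{2} + 3 \cdot 10\right) + 121\right) = 76 \left(\left(-2 + 2 \cdot 100 + 30\right) + 121\right) = 76 \left(\left(-2 + 200 + 30\right) + 121\right) = 76 \left(228 + 121\right) = 76 \cdot 349 = 26524$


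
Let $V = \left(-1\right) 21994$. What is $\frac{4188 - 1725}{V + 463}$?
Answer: $- \frac{821}{7177} \approx -0.11439$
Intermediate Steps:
$V = -21994$
$\frac{4188 - 1725}{V + 463} = \frac{4188 - 1725}{-21994 + 463} = \frac{2463}{-21531} = 2463 \left(- \frac{1}{21531}\right) = - \frac{821}{7177}$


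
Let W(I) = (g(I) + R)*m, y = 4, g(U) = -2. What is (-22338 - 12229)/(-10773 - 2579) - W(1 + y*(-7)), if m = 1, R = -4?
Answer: 114679/13352 ≈ 8.5889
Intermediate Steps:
W(I) = -6 (W(I) = (-2 - 4)*1 = -6*1 = -6)
(-22338 - 12229)/(-10773 - 2579) - W(1 + y*(-7)) = (-22338 - 12229)/(-10773 - 2579) - 1*(-6) = -34567/(-13352) + 6 = -34567*(-1/13352) + 6 = 34567/13352 + 6 = 114679/13352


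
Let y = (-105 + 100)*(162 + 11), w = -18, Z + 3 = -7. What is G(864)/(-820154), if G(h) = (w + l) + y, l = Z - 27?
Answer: 460/410077 ≈ 0.0011217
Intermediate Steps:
Z = -10 (Z = -3 - 7 = -10)
l = -37 (l = -10 - 27 = -37)
y = -865 (y = -5*173 = -865)
G(h) = -920 (G(h) = (-18 - 37) - 865 = -55 - 865 = -920)
G(864)/(-820154) = -920/(-820154) = -920*(-1/820154) = 460/410077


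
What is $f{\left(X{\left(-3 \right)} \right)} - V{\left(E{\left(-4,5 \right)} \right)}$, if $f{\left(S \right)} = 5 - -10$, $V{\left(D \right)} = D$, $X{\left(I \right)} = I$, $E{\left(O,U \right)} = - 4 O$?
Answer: $-1$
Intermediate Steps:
$f{\left(S \right)} = 15$ ($f{\left(S \right)} = 5 + 10 = 15$)
$f{\left(X{\left(-3 \right)} \right)} - V{\left(E{\left(-4,5 \right)} \right)} = 15 - \left(-4\right) \left(-4\right) = 15 - 16 = -1$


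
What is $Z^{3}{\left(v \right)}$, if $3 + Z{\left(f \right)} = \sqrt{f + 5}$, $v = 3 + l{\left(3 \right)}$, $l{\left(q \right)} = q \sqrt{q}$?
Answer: $- \left(3 - \sqrt{8 + 3 \sqrt{3}}\right)^{3} \approx 0.25322$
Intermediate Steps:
$l{\left(q \right)} = q^{\frac{3}{2}}$
$v = 3 + 3 \sqrt{3}$ ($v = 3 + 3^{\frac{3}{2}} = 3 + 3 \sqrt{3} \approx 8.1962$)
$Z{\left(f \right)} = -3 + \sqrt{5 + f}$ ($Z{\left(f \right)} = -3 + \sqrt{f + 5} = -3 + \sqrt{5 + f}$)
$Z^{3}{\left(v \right)} = \left(-3 + \sqrt{5 + \left(3 + 3 \sqrt{3}\right)}\right)^{3} = \left(-3 + \sqrt{8 + 3 \sqrt{3}}\right)^{3}$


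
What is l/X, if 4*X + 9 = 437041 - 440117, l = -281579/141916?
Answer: 281579/109452715 ≈ 0.0025726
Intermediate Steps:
l = -281579/141916 (l = -281579*1/141916 = -281579/141916 ≈ -1.9841)
X = -3085/4 (X = -9/4 + (437041 - 440117)/4 = -9/4 + (¼)*(-3076) = -9/4 - 769 = -3085/4 ≈ -771.25)
l/X = -281579/(141916*(-3085/4)) = -281579/141916*(-4/3085) = 281579/109452715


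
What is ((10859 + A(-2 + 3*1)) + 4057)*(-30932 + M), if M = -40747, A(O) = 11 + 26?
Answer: -1071816087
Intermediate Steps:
A(O) = 37
((10859 + A(-2 + 3*1)) + 4057)*(-30932 + M) = ((10859 + 37) + 4057)*(-30932 - 40747) = (10896 + 4057)*(-71679) = 14953*(-71679) = -1071816087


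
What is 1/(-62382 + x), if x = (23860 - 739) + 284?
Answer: -1/38977 ≈ -2.5656e-5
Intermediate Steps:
x = 23405 (x = 23121 + 284 = 23405)
1/(-62382 + x) = 1/(-62382 + 23405) = 1/(-38977) = -1/38977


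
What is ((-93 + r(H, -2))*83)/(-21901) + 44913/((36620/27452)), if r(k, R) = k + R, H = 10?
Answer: 6750783252544/200503655 ≈ 33669.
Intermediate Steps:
r(k, R) = R + k
((-93 + r(H, -2))*83)/(-21901) + 44913/((36620/27452)) = ((-93 + (-2 + 10))*83)/(-21901) + 44913/((36620/27452)) = ((-93 + 8)*83)*(-1/21901) + 44913/((36620*(1/27452))) = -85*83*(-1/21901) + 44913/(9155/6863) = -7055*(-1/21901) + 44913*(6863/9155) = 7055/21901 + 308237919/9155 = 6750783252544/200503655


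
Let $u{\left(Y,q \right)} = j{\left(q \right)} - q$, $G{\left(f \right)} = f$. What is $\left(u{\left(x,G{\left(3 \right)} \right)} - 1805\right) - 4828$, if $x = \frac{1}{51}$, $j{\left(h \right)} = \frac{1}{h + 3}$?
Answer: $- \frac{39815}{6} \approx -6635.8$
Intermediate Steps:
$j{\left(h \right)} = \frac{1}{3 + h}$
$x = \frac{1}{51} \approx 0.019608$
$u{\left(Y,q \right)} = \frac{1}{3 + q} - q$
$\left(u{\left(x,G{\left(3 \right)} \right)} - 1805\right) - 4828 = \left(\frac{1 - 3 \left(3 + 3\right)}{3 + 3} - 1805\right) - 4828 = \left(\frac{1 - 3 \cdot 6}{6} - 1805\right) - 4828 = \left(\frac{1 - 18}{6} - 1805\right) - 4828 = \left(\frac{1}{6} \left(-17\right) - 1805\right) - 4828 = \left(- \frac{17}{6} - 1805\right) - 4828 = - \frac{10847}{6} - 4828 = - \frac{39815}{6}$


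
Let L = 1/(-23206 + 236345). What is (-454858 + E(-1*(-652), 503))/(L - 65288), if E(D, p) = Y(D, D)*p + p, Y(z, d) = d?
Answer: 26940556461/13915419031 ≈ 1.9360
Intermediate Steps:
L = 1/213139 ≈ 4.6918e-6
E(D, p) = p + D*p (E(D, p) = D*p + p = p + D*p)
(-454858 + E(-1*(-652), 503))/(L - 65288) = (-454858 + 503*(1 - 1*(-652)))/(1/213139 - 65288) = (-454858 + 503*(1 + 652))/(-13915419031/213139) = (-454858 + 503*653)*(-213139/13915419031) = (-454858 + 328459)*(-213139/13915419031) = -126399*(-213139/13915419031) = 26940556461/13915419031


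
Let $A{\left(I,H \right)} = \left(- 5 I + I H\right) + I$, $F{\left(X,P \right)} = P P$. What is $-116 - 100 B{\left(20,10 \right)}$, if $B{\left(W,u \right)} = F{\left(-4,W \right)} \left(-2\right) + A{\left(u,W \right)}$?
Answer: $63884$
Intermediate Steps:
$F{\left(X,P \right)} = P^{2}$
$A{\left(I,H \right)} = - 4 I + H I$ ($A{\left(I,H \right)} = \left(- 5 I + H I\right) + I = - 4 I + H I$)
$B{\left(W,u \right)} = - 2 W^{2} + u \left(-4 + W\right)$ ($B{\left(W,u \right)} = W^{2} \left(-2\right) + u \left(-4 + W\right) = - 2 W^{2} + u \left(-4 + W\right)$)
$-116 - 100 B{\left(20,10 \right)} = -116 - 100 \left(- 2 \cdot 20^{2} + 10 \left(-4 + 20\right)\right) = -116 - 100 \left(\left(-2\right) 400 + 10 \cdot 16\right) = -116 - 100 \left(-800 + 160\right) = -116 - -64000 = -116 + 64000 = 63884$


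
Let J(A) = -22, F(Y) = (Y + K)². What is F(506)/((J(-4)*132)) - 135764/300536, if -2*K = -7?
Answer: -39205237015/436378272 ≈ -89.842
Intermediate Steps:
K = 7/2 (K = -½*(-7) = 7/2 ≈ 3.5000)
F(Y) = (7/2 + Y)² (F(Y) = (Y + 7/2)² = (7/2 + Y)²)
F(506)/((J(-4)*132)) - 135764/300536 = ((7 + 2*506)²/4)/((-22*132)) - 135764/300536 = ((7 + 1012)²/4)/(-2904) - 135764*1/300536 = ((¼)*1019²)*(-1/2904) - 33941/75134 = ((¼)*1038361)*(-1/2904) - 33941/75134 = (1038361/4)*(-1/2904) - 33941/75134 = -1038361/11616 - 33941/75134 = -39205237015/436378272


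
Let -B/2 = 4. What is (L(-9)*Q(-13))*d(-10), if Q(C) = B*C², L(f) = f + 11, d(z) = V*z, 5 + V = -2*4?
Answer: -351520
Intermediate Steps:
B = -8 (B = -2*4 = -8)
V = -13 (V = -5 - 2*4 = -5 - 8 = -13)
d(z) = -13*z
L(f) = 11 + f
Q(C) = -8*C²
(L(-9)*Q(-13))*d(-10) = ((11 - 9)*(-8*(-13)²))*(-13*(-10)) = (2*(-8*169))*130 = (2*(-1352))*130 = -2704*130 = -351520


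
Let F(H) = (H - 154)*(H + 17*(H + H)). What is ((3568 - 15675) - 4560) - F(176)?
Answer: -152187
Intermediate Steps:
F(H) = 35*H*(-154 + H) (F(H) = (-154 + H)*(H + 17*(2*H)) = (-154 + H)*(H + 34*H) = (-154 + H)*(35*H) = 35*H*(-154 + H))
((3568 - 15675) - 4560) - F(176) = ((3568 - 15675) - 4560) - 35*176*(-154 + 176) = (-12107 - 4560) - 35*176*22 = -16667 - 1*135520 = -16667 - 135520 = -152187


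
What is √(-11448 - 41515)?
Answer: I*√52963 ≈ 230.14*I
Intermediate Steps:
√(-11448 - 41515) = √(-52963) = I*√52963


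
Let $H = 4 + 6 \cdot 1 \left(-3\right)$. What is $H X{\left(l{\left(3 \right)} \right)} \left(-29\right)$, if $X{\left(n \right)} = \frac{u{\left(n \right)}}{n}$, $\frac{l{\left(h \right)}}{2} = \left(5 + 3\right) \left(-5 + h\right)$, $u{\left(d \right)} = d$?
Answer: $406$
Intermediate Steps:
$l{\left(h \right)} = -80 + 16 h$ ($l{\left(h \right)} = 2 \left(5 + 3\right) \left(-5 + h\right) = 2 \cdot 8 \left(-5 + h\right) = 2 \left(-40 + 8 h\right) = -80 + 16 h$)
$X{\left(n \right)} = 1$ ($X{\left(n \right)} = \frac{n}{n} = 1$)
$H = -14$ ($H = 4 + 6 \left(-3\right) = 4 - 18 = -14$)
$H X{\left(l{\left(3 \right)} \right)} \left(-29\right) = \left(-14\right) 1 \left(-29\right) = \left(-14\right) \left(-29\right) = 406$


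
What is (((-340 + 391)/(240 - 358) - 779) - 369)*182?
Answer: -12331865/59 ≈ -2.0901e+5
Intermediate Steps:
(((-340 + 391)/(240 - 358) - 779) - 369)*182 = ((51/(-118) - 779) - 369)*182 = ((51*(-1/118) - 779) - 369)*182 = ((-51/118 - 779) - 369)*182 = (-91973/118 - 369)*182 = -135515/118*182 = -12331865/59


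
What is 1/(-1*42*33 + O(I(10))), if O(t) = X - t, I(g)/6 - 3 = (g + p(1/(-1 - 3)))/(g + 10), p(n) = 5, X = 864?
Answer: -2/1089 ≈ -0.0018365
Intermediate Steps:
I(g) = 18 + 6*(5 + g)/(10 + g) (I(g) = 18 + 6*((g + 5)/(g + 10)) = 18 + 6*((5 + g)/(10 + g)) = 18 + 6*(5 + g)/(10 + g))
O(t) = 864 - t
1/(-1*42*33 + O(I(10))) = 1/(-1*42*33 + (864 - 6*(35 + 4*10)/(10 + 10))) = 1/(-42*33 + (864 - 6*(35 + 40)/20)) = 1/(-1386 + (864 - 6*75/20)) = 1/(-1386 + (864 - 1*45/2)) = 1/(-1386 + (864 - 45/2)) = 1/(-1386 + 1683/2) = 1/(-1089/2) = -2/1089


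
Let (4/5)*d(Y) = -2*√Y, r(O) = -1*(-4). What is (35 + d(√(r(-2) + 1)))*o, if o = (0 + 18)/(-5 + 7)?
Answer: 315 - 45*5^(¼)/2 ≈ 281.35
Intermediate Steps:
r(O) = 4
o = 9 (o = 18/2 = 18*(½) = 9)
d(Y) = -5*√Y/2 (d(Y) = 5*(-2*√Y)/4 = -5*√Y/2)
(35 + d(√(r(-2) + 1)))*o = (35 - 5*(4 + 1)^(¼)/2)*9 = (35 - 5*5^(¼)/2)*9 = 315 - 45*5^(¼)/2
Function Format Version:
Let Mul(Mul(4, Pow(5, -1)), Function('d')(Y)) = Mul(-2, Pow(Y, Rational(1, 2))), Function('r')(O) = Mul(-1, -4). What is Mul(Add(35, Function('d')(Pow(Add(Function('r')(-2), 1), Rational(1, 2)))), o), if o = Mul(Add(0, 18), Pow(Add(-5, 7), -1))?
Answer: Add(315, Mul(Rational(-45, 2), Pow(5, Rational(1, 4)))) ≈ 281.35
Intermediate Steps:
Function('r')(O) = 4
o = 9 (o = Mul(18, Pow(2, -1)) = Mul(18, Rational(1, 2)) = 9)
Function('d')(Y) = Mul(Rational(-5, 2), Pow(Y, Rational(1, 2))) (Function('d')(Y) = Mul(Rational(5, 4), Mul(-2, Pow(Y, Rational(1, 2)))) = Mul(Rational(-5, 2), Pow(Y, Rational(1, 2))))
Mul(Add(35, Function('d')(Pow(Add(Function('r')(-2), 1), Rational(1, 2)))), o) = Mul(Add(35, Mul(Rational(-5, 2), Pow(Pow(Add(4, 1), Rational(1, 2)), Rational(1, 2)))), 9) = Mul(Add(35, Mul(Rational(-5, 2), Pow(Pow(5, Rational(1, 2)), Rational(1, 2)))), 9) = Mul(Add(35, Mul(Rational(-5, 2), Pow(5, Rational(1, 4)))), 9) = Add(315, Mul(Rational(-45, 2), Pow(5, Rational(1, 4))))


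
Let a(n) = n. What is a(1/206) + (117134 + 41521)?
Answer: 32682931/206 ≈ 1.5866e+5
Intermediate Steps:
a(1/206) + (117134 + 41521) = 1/206 + (117134 + 41521) = 1/206 + 158655 = 32682931/206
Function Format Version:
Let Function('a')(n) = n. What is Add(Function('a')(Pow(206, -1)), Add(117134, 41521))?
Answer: Rational(32682931, 206) ≈ 1.5866e+5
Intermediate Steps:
Add(Function('a')(Pow(206, -1)), Add(117134, 41521)) = Add(Pow(206, -1), Add(117134, 41521)) = Add(Rational(1, 206), 158655) = Rational(32682931, 206)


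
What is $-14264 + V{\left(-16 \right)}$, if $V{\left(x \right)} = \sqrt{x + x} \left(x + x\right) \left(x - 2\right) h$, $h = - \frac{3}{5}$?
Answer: $-14264 - \frac{6912 i \sqrt{2}}{5} \approx -14264.0 - 1955.0 i$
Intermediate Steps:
$h = - \frac{3}{5}$ ($h = \left(-3\right) \frac{1}{5} = - \frac{3}{5} \approx -0.6$)
$V{\left(x \right)} = - \frac{6 \sqrt{2} x^{\frac{3}{2}} \left(-2 + x\right)}{5}$ ($V{\left(x \right)} = \sqrt{x + x} \left(x + x\right) \left(x - 2\right) \left(- \frac{3}{5}\right) = \sqrt{2 x} 2 x \left(-2 + x\right) \left(- \frac{3}{5}\right) = \sqrt{2} \sqrt{x} 2 x \left(-2 + x\right) \left(- \frac{3}{5}\right) = 2 \sqrt{2} x^{\frac{3}{2}} \left(-2 + x\right) \left(- \frac{3}{5}\right) = - \frac{6 \sqrt{2} x^{\frac{3}{2}} \left(-2 + x\right)}{5}$)
$-14264 + V{\left(-16 \right)} = -14264 + \frac{6 \sqrt{2} \left(-16\right)^{\frac{3}{2}} \left(2 - -16\right)}{5} = -14264 + \frac{6 \sqrt{2} \left(- 64 i\right) \left(2 + 16\right)}{5} = -14264 + \frac{6}{5} \sqrt{2} \left(- 64 i\right) 18 = -14264 - \frac{6912 i \sqrt{2}}{5}$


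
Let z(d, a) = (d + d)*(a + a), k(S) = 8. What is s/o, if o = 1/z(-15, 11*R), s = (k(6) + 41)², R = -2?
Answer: 3169320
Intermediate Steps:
z(d, a) = 4*a*d (z(d, a) = (2*d)*(2*a) = 4*a*d)
s = 2401 (s = (8 + 41)² = 49² = 2401)
o = 1/1320 (o = 1/(4*(11*(-2))*(-15)) = 1/(4*(-22)*(-15)) = 1/1320 ≈ 0.00075758)
s/o = 2401/(1/1320) = 2401*1320 = 3169320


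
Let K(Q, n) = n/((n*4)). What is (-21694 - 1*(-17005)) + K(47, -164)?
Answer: -18755/4 ≈ -4688.8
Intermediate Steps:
K(Q, n) = 1/4 (K(Q, n) = n/((4*n)) = n*(1/(4*n)) = 1/4)
(-21694 - 1*(-17005)) + K(47, -164) = (-21694 - 1*(-17005)) + 1/4 = (-21694 + 17005) + 1/4 = -4689 + 1/4 = -18755/4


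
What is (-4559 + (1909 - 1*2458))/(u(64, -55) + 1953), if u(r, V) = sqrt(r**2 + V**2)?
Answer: -2493981/951772 + 1277*sqrt(7121)/951772 ≈ -2.5071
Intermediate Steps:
u(r, V) = sqrt(V**2 + r**2)
(-4559 + (1909 - 1*2458))/(u(64, -55) + 1953) = (-4559 + (1909 - 1*2458))/(sqrt((-55)**2 + 64**2) + 1953) = (-4559 + (1909 - 2458))/(sqrt(3025 + 4096) + 1953) = (-4559 - 549)/(sqrt(7121) + 1953) = -5108/(1953 + sqrt(7121))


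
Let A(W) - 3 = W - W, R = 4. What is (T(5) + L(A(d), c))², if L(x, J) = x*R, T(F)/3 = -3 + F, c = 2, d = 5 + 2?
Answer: 324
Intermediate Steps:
d = 7
A(W) = 3 (A(W) = 3 + (W - W) = 3 + 0 = 3)
T(F) = -9 + 3*F (T(F) = 3*(-3 + F) = -9 + 3*F)
L(x, J) = 4*x (L(x, J) = x*4 = 4*x)
(T(5) + L(A(d), c))² = ((-9 + 3*5) + 4*3)² = ((-9 + 15) + 12)² = (6 + 12)² = 18² = 324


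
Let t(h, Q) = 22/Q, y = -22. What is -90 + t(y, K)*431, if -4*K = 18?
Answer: -19774/9 ≈ -2197.1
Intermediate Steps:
K = -9/2 (K = -¼*18 = -9/2 ≈ -4.5000)
-90 + t(y, K)*431 = -90 + (22/(-9/2))*431 = -90 + (22*(-2/9))*431 = -90 - 44/9*431 = -90 - 18964/9 = -19774/9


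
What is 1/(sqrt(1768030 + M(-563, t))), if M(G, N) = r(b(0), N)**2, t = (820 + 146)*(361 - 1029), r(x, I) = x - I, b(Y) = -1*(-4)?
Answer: sqrt(416403533294)/416403533294 ≈ 1.5497e-6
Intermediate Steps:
b(Y) = 4
t = -645288 (t = 966*(-668) = -645288)
M(G, N) = (4 - N)**2
1/(sqrt(1768030 + M(-563, t))) = 1/(sqrt(1768030 + (-4 - 645288)**2)) = 1/(sqrt(1768030 + (-645292)**2)) = 1/(sqrt(1768030 + 416401765264)) = 1/(sqrt(416403533294)) = sqrt(416403533294)/416403533294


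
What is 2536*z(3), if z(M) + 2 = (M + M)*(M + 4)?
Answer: 101440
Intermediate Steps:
z(M) = -2 + 2*M*(4 + M) (z(M) = -2 + (M + M)*(M + 4) = -2 + (2*M)*(4 + M) = -2 + 2*M*(4 + M))
2536*z(3) = 2536*(-2 + 2*3² + 8*3) = 2536*(-2 + 2*9 + 24) = 2536*(-2 + 18 + 24) = 2536*40 = 101440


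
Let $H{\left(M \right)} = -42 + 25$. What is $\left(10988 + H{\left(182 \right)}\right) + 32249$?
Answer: $43220$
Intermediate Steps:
$H{\left(M \right)} = -17$
$\left(10988 + H{\left(182 \right)}\right) + 32249 = \left(10988 - 17\right) + 32249 = 10971 + 32249 = 43220$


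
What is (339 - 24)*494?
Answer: 155610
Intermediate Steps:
(339 - 24)*494 = 315*494 = 155610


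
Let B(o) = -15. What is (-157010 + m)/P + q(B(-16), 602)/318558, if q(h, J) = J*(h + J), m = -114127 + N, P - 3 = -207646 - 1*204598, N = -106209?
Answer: 132940919101/65661334239 ≈ 2.0246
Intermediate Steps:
P = -412241 (P = 3 + (-207646 - 1*204598) = 3 + (-207646 - 204598) = 3 - 412244 = -412241)
m = -220336 (m = -114127 - 106209 = -220336)
q(h, J) = J*(J + h)
(-157010 + m)/P + q(B(-16), 602)/318558 = (-157010 - 220336)/(-412241) + (602*(602 - 15))/318558 = -377346*(-1/412241) + (602*587)*(1/318558) = 377346/412241 + 353374*(1/318558) = 377346/412241 + 176687/159279 = 132940919101/65661334239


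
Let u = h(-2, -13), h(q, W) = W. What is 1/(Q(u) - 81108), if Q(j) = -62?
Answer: -1/81170 ≈ -1.2320e-5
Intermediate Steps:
u = -13
1/(Q(u) - 81108) = 1/(-62 - 81108) = 1/(-81170) = -1/81170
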